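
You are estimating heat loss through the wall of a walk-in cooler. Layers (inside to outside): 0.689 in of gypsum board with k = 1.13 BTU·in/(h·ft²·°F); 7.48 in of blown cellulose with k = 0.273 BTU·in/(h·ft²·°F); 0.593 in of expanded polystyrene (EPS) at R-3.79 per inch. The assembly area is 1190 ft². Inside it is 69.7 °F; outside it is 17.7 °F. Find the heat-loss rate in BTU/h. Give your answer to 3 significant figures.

0.689/1.13 = 0.6097
7.48/0.273 = 27.4
0.593 × 3.79 = 2.247
R_total = 0.6097 + 27.4 + 2.247 = 30.26 ft²·°F·h/BTU
Q = A·ΔT/R = 1190 × (69.7 − 17.7) / 30.26 = 2045 BTU/h

2050 BTU/h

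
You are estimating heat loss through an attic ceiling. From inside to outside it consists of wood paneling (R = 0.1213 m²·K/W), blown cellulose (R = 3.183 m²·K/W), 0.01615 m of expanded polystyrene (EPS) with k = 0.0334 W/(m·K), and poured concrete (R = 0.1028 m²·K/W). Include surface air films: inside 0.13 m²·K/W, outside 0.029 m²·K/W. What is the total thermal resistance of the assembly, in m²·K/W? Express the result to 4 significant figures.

0.01615/0.0334 = 0.48353
R_total = 0.13 + 0.1213 + 3.183 + 0.48353 + 0.1028 + 0.029 = 4.0496 m²·K/W

4.050 m²·K/W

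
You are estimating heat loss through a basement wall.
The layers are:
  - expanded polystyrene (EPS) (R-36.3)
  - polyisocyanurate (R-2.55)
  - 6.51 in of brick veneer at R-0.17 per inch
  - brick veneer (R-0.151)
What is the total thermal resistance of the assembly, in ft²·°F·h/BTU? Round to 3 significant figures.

6.51 × 0.17 = 1.107
R_total = 36.3 + 2.55 + 1.107 + 0.151 = 40.11 ft²·°F·h/BTU

40.1 ft²·°F·h/BTU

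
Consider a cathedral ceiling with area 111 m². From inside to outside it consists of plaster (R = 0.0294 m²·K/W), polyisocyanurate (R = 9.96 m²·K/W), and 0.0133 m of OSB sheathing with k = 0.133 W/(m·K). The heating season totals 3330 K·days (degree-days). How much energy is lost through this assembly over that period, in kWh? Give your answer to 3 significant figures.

0.0133/0.133 = 0.1
R_total = 0.0294 + 9.96 + 0.1 = 10.09 m²·K/W
E = A × HDD × 24 / R / 1000 = 111 × 3330 × 24 / 10.09 / 1000 = 879.3 kWh

879 kWh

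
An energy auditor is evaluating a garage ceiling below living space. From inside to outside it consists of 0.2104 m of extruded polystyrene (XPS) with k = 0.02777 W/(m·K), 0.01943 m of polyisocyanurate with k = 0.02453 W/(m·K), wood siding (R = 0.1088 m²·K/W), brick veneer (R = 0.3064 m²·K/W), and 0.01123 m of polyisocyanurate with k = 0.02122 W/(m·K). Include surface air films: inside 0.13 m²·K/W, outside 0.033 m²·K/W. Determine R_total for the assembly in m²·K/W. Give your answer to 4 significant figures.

9.476 m²·K/W

0.2104/0.02777 = 7.5765
0.01943/0.02453 = 0.79209
0.01123/0.02122 = 0.52922
R_total = 0.13 + 7.5765 + 0.79209 + 0.1088 + 0.3064 + 0.52922 + 0.033 = 9.476 m²·K/W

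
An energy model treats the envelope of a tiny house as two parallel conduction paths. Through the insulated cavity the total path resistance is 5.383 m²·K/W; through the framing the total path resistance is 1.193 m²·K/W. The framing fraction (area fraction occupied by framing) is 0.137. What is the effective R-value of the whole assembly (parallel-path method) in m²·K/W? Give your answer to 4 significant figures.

3.634 m²·K/W

U_eff = 0.863/5.383 + 0.137/1.193 = 0.16032 + 0.11484 = 0.27516
R_eff = 1/U_eff = 3.6343 m²·K/W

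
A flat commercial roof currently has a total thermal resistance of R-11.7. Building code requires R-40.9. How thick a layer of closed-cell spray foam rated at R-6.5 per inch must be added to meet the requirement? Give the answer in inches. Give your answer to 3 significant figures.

4.49 in

ΔR = 40.9 − 11.7 = 29.2 ft²·°F·h/BTU
L = ΔR / (R/in) = 29.2/6.5 = 4.492 in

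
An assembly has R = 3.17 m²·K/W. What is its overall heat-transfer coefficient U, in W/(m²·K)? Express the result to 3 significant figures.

0.315 W/(m²·K)

U = 1/R = 1/3.17 = 0.3155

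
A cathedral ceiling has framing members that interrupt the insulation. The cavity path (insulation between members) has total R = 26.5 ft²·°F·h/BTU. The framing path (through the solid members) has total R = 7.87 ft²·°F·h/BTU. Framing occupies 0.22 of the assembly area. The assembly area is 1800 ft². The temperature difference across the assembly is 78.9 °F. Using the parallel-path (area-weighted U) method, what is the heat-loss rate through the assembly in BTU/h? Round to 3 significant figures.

8150 BTU/h

U_eff = 0.78/26.5 + 0.22/7.87 = 0.02943 + 0.02795 = 0.05739
R_eff = 1/U_eff = 17.43 ft²·°F·h/BTU
Q = 1800 × 78.9 / 17.43 = 8150 BTU/h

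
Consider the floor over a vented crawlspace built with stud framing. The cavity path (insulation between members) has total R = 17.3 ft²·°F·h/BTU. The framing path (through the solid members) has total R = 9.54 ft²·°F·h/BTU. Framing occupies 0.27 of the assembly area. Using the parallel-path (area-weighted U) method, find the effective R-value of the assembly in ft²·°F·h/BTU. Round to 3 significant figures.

14.2 ft²·°F·h/BTU

U_eff = 0.73/17.3 + 0.27/9.54 = 0.0422 + 0.0283 = 0.0705
R_eff = 1/U_eff = 14.18 ft²·°F·h/BTU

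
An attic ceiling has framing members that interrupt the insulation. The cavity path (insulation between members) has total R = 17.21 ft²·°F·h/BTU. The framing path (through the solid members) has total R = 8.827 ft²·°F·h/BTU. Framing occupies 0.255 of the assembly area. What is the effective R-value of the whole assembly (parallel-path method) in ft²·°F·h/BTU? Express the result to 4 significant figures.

13.85 ft²·°F·h/BTU

U_eff = 0.745/17.21 + 0.255/8.827 = 0.043289 + 0.028889 = 0.072177
R_eff = 1/U_eff = 13.855 ft²·°F·h/BTU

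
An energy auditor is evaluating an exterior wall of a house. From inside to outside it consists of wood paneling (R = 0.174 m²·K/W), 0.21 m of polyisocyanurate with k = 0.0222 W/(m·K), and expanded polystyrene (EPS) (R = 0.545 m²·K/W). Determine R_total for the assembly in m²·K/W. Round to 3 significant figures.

10.2 m²·K/W

0.21/0.0222 = 9.459
R_total = 0.174 + 9.459 + 0.545 = 10.18 m²·K/W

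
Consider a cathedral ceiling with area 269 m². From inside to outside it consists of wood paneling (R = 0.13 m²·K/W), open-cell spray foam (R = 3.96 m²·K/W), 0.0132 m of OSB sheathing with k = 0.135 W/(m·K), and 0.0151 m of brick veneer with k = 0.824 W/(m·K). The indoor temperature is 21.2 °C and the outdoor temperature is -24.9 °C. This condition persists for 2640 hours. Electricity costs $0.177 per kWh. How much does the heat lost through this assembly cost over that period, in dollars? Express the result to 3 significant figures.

1380 dollars

0.0132/0.135 = 0.09778
0.0151/0.824 = 0.01833
R_total = 0.13 + 3.96 + 0.09778 + 0.01833 = 4.206 m²·K/W
Q = 269 × (21.2 − (-24.9)) / 4.206 = 2948 W
E = 2948 W × 2640 h / 1000 = 7784 kWh
Cost = 7784 × 0.177 = $1378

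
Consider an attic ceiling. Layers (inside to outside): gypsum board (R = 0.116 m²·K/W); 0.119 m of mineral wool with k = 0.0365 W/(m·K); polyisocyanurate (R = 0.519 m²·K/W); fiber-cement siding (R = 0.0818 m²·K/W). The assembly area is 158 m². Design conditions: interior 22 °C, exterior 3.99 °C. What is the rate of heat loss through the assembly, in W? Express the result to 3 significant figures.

0.119/0.0365 = 3.26
R_total = 0.116 + 3.26 + 0.519 + 0.0818 = 3.977 m²·K/W
Q = A·ΔT/R = 158 × (22 − 3.99) / 3.977 = 715.5 W

715 W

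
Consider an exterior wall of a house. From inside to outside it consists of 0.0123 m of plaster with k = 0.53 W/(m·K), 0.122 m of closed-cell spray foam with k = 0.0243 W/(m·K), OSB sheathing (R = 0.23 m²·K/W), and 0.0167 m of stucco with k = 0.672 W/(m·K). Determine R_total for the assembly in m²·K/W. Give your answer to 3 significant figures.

5.30 m²·K/W

0.0123/0.53 = 0.02321
0.122/0.0243 = 5.021
0.0167/0.672 = 0.02485
R_total = 0.02321 + 5.021 + 0.23 + 0.02485 = 5.299 m²·K/W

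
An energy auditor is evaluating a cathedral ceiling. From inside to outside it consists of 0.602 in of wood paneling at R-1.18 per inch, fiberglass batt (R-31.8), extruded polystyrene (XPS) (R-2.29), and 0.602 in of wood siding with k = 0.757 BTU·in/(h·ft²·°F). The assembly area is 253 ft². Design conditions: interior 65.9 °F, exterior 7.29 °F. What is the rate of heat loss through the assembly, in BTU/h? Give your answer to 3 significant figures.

0.602 × 1.18 = 0.7104
0.602/0.757 = 0.7952
R_total = 0.7104 + 31.8 + 2.29 + 0.7952 = 35.6 ft²·°F·h/BTU
Q = A·ΔT/R = 253 × (65.9 − 7.29) / 35.6 = 416.6 BTU/h

417 BTU/h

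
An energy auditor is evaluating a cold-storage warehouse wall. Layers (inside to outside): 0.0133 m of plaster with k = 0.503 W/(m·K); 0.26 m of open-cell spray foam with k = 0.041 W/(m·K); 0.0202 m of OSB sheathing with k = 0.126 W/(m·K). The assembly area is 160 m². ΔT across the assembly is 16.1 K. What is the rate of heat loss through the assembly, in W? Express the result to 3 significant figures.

395 W

0.0133/0.503 = 0.02644
0.26/0.041 = 6.341
0.0202/0.126 = 0.1603
R_total = 0.02644 + 6.341 + 0.1603 = 6.528 m²·K/W
Q = A·ΔT/R = 160 × 16.1 / 6.528 = 394.6 W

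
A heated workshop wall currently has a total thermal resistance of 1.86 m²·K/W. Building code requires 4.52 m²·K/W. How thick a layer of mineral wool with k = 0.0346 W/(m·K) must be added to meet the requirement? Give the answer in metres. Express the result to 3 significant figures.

ΔR = 4.52 − 1.86 = 2.66 m²·K/W
L = ΔR × k = 2.66 × 0.0346 = 0.09204 m

0.0920 m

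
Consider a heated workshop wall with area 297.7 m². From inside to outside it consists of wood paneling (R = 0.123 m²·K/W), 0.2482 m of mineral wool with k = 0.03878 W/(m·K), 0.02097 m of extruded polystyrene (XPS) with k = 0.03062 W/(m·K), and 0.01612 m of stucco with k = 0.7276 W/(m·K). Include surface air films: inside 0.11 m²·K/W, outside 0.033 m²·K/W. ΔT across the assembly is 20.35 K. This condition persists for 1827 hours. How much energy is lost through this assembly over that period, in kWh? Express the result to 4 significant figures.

0.2482/0.03878 = 6.4002
0.02097/0.03062 = 0.68485
0.01612/0.7276 = 0.022155
R_total = 0.11 + 0.123 + 6.4002 + 0.68485 + 0.022155 + 0.033 = 7.3732 m²·K/W
Q = 297.7 × 20.35 / 7.3732 = 821.65 W
E = 821.65 W × 1827 h / 1000 = 1501.2 kWh

1501 kWh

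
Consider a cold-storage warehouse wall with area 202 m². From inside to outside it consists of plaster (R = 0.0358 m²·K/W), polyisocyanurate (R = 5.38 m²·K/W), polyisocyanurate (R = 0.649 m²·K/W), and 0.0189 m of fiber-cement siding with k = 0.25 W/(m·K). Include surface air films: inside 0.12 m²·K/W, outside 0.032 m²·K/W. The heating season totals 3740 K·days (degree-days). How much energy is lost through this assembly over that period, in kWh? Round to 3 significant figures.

0.0189/0.25 = 0.0756
R_total = 0.12 + 0.0358 + 5.38 + 0.649 + 0.0756 + 0.032 = 6.292 m²·K/W
E = A × HDD × 24 / R / 1000 = 202 × 3740 × 24 / 6.292 / 1000 = 2881 kWh

2880 kWh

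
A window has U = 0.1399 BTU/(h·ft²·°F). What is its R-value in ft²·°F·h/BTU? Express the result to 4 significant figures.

R = 1/U = 1/0.1399 = 7.148

7.148 ft²·°F·h/BTU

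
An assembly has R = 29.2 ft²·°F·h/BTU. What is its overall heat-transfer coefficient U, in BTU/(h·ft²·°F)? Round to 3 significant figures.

0.0342 BTU/(h·ft²·°F)

U = 1/R = 1/29.2 = 0.03425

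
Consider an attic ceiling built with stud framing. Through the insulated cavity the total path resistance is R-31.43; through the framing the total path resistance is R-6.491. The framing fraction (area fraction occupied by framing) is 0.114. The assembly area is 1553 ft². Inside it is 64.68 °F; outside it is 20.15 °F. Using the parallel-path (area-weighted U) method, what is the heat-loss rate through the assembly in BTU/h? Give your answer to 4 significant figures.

U_eff = 0.886/31.43 + 0.114/6.491 = 0.02819 + 0.017563 = 0.045752
R_eff = 1/U_eff = 21.857 ft²·°F·h/BTU
Q = 1553 × (64.68 − 20.15) / 21.857 = 3164 BTU/h

3164 BTU/h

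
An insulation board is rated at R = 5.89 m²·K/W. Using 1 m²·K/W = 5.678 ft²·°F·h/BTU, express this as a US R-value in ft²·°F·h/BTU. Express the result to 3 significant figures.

33.4 ft²·°F·h/BTU

R_US = 5.89 × 5.678 = 33.44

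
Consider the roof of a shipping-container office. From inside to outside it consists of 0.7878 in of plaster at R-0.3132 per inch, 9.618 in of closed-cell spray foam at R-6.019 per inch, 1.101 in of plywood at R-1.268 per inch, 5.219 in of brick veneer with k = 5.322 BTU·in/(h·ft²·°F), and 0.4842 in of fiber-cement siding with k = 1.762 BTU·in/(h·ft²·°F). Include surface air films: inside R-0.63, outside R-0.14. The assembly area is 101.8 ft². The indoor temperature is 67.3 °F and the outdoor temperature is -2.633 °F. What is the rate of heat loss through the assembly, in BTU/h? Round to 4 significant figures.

115.6 BTU/h

0.7878 × 0.3132 = 0.24674
9.618 × 6.019 = 57.891
1.101 × 1.268 = 1.3961
5.219/5.322 = 0.98065
0.4842/1.762 = 0.2748
R_total = 0.63 + 0.24674 + 57.891 + 1.3961 + 0.98065 + 0.2748 + 0.14 = 61.559 ft²·°F·h/BTU
Q = A·ΔT/R = 101.8 × (67.3 − (-2.633)) / 61.559 = 115.65 BTU/h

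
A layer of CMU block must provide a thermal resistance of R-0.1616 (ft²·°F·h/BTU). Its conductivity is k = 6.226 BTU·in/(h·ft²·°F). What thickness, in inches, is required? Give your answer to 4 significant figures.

1.006 in

L = R × k = 0.1616 × 6.226 = 1.0061 in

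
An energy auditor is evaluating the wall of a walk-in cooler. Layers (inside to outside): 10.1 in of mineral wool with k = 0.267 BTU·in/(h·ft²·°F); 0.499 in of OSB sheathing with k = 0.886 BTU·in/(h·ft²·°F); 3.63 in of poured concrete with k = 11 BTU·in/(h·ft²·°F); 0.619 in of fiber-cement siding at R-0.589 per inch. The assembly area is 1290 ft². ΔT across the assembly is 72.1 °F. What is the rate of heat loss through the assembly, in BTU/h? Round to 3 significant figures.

10.1/0.267 = 37.83
0.499/0.886 = 0.5632
3.63/11 = 0.33
0.619 × 0.589 = 0.3646
R_total = 37.83 + 0.5632 + 0.33 + 0.3646 = 39.09 ft²·°F·h/BTU
Q = A·ΔT/R = 1290 × 72.1 / 39.09 = 2380 BTU/h

2380 BTU/h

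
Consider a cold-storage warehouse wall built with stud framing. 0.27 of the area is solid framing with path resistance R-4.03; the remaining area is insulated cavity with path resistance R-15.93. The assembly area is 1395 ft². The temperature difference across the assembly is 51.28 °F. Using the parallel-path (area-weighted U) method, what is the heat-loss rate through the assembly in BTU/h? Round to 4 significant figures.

8071 BTU/h

U_eff = 0.73/15.93 + 0.27/4.03 = 0.045825 + 0.066998 = 0.11282
R_eff = 1/U_eff = 8.8634 ft²·°F·h/BTU
Q = 1395 × 51.28 / 8.8634 = 8070.9 BTU/h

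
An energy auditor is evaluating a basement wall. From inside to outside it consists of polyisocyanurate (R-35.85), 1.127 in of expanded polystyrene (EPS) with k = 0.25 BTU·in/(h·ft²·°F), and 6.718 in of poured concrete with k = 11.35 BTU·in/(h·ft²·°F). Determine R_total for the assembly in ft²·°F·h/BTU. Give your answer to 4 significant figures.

1.127/0.25 = 4.508
6.718/11.35 = 0.59189
R_total = 35.85 + 4.508 + 0.59189 = 40.95 ft²·°F·h/BTU

40.95 ft²·°F·h/BTU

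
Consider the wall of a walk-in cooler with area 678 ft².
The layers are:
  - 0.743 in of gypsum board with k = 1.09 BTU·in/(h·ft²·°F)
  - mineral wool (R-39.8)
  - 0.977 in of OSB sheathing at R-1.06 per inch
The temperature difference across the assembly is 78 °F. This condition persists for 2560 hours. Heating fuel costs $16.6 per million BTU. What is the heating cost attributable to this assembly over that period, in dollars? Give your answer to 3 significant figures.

54.1 dollars

0.743/1.09 = 0.6817
0.977 × 1.06 = 1.036
R_total = 0.6817 + 39.8 + 1.036 = 41.52 ft²·°F·h/BTU
Q = 678 × 78 / 41.52 = 1274 BTU/h
E = 1274 × 2560 = 3261000 BTU
Cost = 3261000/10⁶ × 16.6 = $54.13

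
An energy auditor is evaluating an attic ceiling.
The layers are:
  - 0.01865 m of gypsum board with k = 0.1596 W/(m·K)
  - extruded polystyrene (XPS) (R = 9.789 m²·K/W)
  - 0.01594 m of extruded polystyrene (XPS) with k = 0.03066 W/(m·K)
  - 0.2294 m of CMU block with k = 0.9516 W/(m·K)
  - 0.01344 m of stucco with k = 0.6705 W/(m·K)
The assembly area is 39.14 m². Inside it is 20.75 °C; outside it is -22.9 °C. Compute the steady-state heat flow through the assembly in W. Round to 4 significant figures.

0.01865/0.1596 = 0.11685
0.01594/0.03066 = 0.5199
0.2294/0.9516 = 0.24107
0.01344/0.6705 = 0.020045
R_total = 0.11685 + 9.789 + 0.5199 + 0.24107 + 0.020045 = 10.687 m²·K/W
Q = A·ΔT/R = 39.14 × (20.75 − (-22.9)) / 10.687 = 159.87 W

159.9 W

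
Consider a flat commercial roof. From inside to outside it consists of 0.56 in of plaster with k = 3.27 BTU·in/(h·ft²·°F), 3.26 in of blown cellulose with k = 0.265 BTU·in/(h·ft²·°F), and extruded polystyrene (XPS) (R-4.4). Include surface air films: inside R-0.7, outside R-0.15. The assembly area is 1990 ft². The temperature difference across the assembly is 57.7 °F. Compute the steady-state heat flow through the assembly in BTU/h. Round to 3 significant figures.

0.56/3.27 = 0.1713
3.26/0.265 = 12.3
R_total = 0.7 + 0.1713 + 12.3 + 4.4 + 0.15 = 17.72 ft²·°F·h/BTU
Q = A·ΔT/R = 1990 × 57.7 / 17.72 = 6479 BTU/h

6480 BTU/h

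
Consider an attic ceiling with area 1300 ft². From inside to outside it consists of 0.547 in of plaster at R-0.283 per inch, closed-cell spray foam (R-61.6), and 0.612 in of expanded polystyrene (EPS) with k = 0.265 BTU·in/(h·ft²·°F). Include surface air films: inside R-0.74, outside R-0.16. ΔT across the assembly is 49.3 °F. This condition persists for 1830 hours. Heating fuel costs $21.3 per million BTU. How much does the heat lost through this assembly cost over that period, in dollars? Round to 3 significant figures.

0.547 × 0.283 = 0.1548
0.612/0.265 = 2.309
R_total = 0.74 + 0.1548 + 61.6 + 2.309 + 0.16 = 64.96 ft²·°F·h/BTU
Q = 1300 × 49.3 / 64.96 = 986.5 BTU/h
E = 986.5 × 1830 = 1805000 BTU
Cost = 1805000/10⁶ × 21.3 = $38.45

38.5 dollars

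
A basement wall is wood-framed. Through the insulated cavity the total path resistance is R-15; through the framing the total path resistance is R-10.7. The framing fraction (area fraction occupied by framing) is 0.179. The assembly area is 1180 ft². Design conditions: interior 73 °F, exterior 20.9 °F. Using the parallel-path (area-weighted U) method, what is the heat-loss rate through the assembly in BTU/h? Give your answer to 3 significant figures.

U_eff = 0.821/15 + 0.179/10.7 = 0.05473 + 0.01673 = 0.07146
R_eff = 1/U_eff = 13.99 ft²·°F·h/BTU
Q = 1180 × (73 − 20.9) / 13.99 = 4393 BTU/h

4390 BTU/h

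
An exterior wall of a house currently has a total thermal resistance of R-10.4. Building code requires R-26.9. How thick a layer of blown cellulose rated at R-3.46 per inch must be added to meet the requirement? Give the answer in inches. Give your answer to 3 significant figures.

ΔR = 26.9 − 10.4 = 16.5 ft²·°F·h/BTU
L = ΔR / (R/in) = 16.5/3.46 = 4.769 in

4.77 in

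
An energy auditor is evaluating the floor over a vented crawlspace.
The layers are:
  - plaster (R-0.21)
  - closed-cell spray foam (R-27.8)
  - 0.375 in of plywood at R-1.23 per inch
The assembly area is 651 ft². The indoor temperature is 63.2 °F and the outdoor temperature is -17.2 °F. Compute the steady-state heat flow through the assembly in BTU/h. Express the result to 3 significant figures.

0.375 × 1.23 = 0.4612
R_total = 0.21 + 27.8 + 0.4612 = 28.47 ft²·°F·h/BTU
Q = A·ΔT/R = 651 × (63.2 − (-17.2)) / 28.47 = 1838 BTU/h

1840 BTU/h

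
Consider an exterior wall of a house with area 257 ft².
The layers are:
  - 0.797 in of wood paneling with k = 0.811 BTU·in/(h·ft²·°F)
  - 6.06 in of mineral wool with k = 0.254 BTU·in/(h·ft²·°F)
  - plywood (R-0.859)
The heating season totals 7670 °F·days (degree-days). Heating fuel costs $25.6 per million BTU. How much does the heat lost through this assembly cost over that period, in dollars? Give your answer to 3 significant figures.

47.1 dollars

0.797/0.811 = 0.9827
6.06/0.254 = 23.86
R_total = 0.9827 + 23.86 + 0.859 = 25.7 ft²·°F·h/BTU
E = A × HDD × 24 / R = 257 × 7670 × 24 / 25.7 = 1841000 BTU
Cost = 1841000/10⁶ × 25.6 = $47.12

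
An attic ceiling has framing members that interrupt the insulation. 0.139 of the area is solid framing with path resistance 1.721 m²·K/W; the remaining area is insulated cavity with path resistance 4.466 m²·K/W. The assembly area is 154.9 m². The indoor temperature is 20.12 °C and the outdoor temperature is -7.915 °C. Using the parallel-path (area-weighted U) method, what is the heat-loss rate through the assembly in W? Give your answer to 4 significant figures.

U_eff = 0.861/4.466 + 0.139/1.721 = 0.19279 + 0.080767 = 0.27356
R_eff = 1/U_eff = 3.6555 m²·K/W
Q = 154.9 × (20.12 − (-7.915)) / 3.6555 = 1188 W

1188 W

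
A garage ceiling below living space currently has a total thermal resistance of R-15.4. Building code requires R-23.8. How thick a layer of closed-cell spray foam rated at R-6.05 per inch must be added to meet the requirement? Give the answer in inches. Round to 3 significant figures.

ΔR = 23.8 − 15.4 = 8.4 ft²·°F·h/BTU
L = ΔR / (R/in) = 8.4/6.05 = 1.388 in

1.39 in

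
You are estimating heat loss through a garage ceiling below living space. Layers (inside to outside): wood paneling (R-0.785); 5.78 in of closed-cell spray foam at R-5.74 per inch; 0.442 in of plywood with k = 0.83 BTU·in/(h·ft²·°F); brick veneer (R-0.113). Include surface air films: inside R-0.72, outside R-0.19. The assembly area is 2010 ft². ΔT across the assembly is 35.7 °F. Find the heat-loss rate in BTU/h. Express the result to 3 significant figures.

5.78 × 5.74 = 33.18
0.442/0.83 = 0.5325
R_total = 0.72 + 0.785 + 33.18 + 0.5325 + 0.113 + 0.19 = 35.52 ft²·°F·h/BTU
Q = A·ΔT/R = 2010 × 35.7 / 35.52 = 2020 BTU/h

2020 BTU/h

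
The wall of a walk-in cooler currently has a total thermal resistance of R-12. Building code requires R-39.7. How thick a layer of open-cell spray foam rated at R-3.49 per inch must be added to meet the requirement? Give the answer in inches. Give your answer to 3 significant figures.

ΔR = 39.7 − 12 = 27.7 ft²·°F·h/BTU
L = ΔR / (R/in) = 27.7/3.49 = 7.937 in

7.94 in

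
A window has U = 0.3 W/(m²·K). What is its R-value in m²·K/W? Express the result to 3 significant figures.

R = 1/U = 1/0.3 = 3.333

3.33 m²·K/W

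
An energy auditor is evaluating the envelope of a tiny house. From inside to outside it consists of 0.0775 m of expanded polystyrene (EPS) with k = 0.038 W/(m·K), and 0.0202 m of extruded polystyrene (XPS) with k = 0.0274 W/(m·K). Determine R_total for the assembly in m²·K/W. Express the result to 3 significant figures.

2.78 m²·K/W

0.0775/0.038 = 2.039
0.0202/0.0274 = 0.7372
R_total = 2.039 + 0.7372 = 2.777 m²·K/W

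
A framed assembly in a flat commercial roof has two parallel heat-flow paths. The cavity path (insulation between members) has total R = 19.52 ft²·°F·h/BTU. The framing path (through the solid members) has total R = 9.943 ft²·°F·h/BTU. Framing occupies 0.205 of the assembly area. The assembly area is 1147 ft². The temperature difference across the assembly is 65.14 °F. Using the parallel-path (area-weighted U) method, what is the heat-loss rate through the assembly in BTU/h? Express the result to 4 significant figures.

4583 BTU/h

U_eff = 0.795/19.52 + 0.205/9.943 = 0.040727 + 0.020618 = 0.061345
R_eff = 1/U_eff = 16.301 ft²·°F·h/BTU
Q = 1147 × 65.14 / 16.301 = 4583.4 BTU/h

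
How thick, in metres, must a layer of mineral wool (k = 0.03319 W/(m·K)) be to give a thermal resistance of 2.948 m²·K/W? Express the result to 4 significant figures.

0.09784 m

L = R·k = 2.948 × 0.03319 = 0.097844 m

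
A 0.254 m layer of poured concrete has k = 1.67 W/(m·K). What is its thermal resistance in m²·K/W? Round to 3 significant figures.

0.152 m²·K/W

R = L/k = 0.254/1.67 = 0.1521 m²·K/W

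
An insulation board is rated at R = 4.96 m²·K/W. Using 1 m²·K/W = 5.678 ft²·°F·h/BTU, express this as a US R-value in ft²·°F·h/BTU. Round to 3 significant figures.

28.2 ft²·°F·h/BTU

R_US = 4.96 × 5.678 = 28.16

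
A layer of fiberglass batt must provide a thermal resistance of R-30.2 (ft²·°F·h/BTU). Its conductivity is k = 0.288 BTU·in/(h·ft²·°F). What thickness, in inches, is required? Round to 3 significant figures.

L = R × k = 30.2 × 0.288 = 8.698 in

8.70 in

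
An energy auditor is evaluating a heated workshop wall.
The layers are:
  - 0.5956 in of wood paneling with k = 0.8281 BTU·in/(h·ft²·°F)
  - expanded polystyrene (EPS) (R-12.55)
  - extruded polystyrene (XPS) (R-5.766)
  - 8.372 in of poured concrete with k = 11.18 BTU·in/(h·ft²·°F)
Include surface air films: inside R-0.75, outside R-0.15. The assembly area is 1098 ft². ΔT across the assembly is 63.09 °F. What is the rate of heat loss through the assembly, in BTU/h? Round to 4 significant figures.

0.5956/0.8281 = 0.71924
8.372/11.18 = 0.74884
R_total = 0.75 + 0.71924 + 12.55 + 5.766 + 0.74884 + 0.15 = 20.684 ft²·°F·h/BTU
Q = A·ΔT/R = 1098 × 63.09 / 20.684 = 3349.1 BTU/h

3349 BTU/h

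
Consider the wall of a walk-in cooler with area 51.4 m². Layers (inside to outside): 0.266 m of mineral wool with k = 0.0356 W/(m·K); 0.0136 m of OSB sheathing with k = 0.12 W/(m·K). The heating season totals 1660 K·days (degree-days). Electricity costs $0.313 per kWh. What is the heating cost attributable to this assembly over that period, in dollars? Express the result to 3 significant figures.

84.5 dollars

0.266/0.0356 = 7.472
0.0136/0.12 = 0.1133
R_total = 7.472 + 0.1133 = 7.585 m²·K/W
E = A × HDD × 24 / R / 1000 = 51.4 × 1660 × 24 / 7.585 / 1000 = 270 kWh
Cost = 270 × 0.313 = $84.5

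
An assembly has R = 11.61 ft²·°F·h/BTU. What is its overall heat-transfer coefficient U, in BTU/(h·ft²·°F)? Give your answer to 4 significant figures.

0.08613 BTU/(h·ft²·°F)

U = 1/R = 1/11.61 = 0.086133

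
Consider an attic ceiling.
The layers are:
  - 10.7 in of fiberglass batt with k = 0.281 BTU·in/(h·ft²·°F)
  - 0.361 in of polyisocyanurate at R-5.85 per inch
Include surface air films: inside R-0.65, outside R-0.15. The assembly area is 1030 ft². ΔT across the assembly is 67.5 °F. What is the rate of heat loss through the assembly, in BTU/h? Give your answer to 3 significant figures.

1700 BTU/h

10.7/0.281 = 38.08
0.361 × 5.85 = 2.112
R_total = 0.65 + 38.08 + 2.112 + 0.15 = 40.99 ft²·°F·h/BTU
Q = A·ΔT/R = 1030 × 67.5 / 40.99 = 1696 BTU/h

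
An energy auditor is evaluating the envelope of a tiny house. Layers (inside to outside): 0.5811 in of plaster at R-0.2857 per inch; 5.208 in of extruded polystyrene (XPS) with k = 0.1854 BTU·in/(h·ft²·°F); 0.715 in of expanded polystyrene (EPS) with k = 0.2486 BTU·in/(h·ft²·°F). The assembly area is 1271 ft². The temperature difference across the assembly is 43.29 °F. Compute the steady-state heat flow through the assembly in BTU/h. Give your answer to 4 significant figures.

1767 BTU/h

0.5811 × 0.2857 = 0.16602
5.208/0.1854 = 28.091
0.715/0.2486 = 2.8761
R_total = 0.16602 + 28.091 + 2.8761 = 31.133 ft²·°F·h/BTU
Q = A·ΔT/R = 1271 × 43.29 / 31.133 = 1767.3 BTU/h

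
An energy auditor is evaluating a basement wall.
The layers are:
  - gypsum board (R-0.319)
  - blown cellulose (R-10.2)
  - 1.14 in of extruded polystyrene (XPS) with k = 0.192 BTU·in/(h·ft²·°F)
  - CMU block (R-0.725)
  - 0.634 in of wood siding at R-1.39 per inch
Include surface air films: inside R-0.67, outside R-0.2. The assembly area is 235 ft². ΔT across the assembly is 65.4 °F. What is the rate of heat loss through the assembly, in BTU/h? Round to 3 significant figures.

812 BTU/h

1.14/0.192 = 5.937
0.634 × 1.39 = 0.8813
R_total = 0.67 + 0.319 + 10.2 + 5.937 + 0.725 + 0.8813 + 0.2 = 18.93 ft²·°F·h/BTU
Q = A·ΔT/R = 235 × 65.4 / 18.93 = 811.8 BTU/h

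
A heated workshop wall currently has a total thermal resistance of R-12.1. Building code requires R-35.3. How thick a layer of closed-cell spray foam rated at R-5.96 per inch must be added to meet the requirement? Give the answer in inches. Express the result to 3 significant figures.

ΔR = 35.3 − 12.1 = 23.2 ft²·°F·h/BTU
L = ΔR / (R/in) = 23.2/5.96 = 3.893 in

3.89 in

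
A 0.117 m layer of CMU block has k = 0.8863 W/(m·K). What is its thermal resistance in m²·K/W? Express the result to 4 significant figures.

R = L/k = 0.117/0.8863 = 0.13201 m²·K/W

0.1320 m²·K/W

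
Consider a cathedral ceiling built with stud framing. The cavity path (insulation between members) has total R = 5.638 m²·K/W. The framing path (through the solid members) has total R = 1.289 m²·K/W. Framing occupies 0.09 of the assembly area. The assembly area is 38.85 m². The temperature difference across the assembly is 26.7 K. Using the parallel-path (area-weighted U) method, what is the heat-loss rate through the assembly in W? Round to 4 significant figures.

U_eff = 0.91/5.638 + 0.09/1.289 = 0.1614 + 0.069822 = 0.23123
R_eff = 1/U_eff = 4.3248 m²·K/W
Q = 38.85 × 26.7 / 4.3248 = 239.85 W

239.8 W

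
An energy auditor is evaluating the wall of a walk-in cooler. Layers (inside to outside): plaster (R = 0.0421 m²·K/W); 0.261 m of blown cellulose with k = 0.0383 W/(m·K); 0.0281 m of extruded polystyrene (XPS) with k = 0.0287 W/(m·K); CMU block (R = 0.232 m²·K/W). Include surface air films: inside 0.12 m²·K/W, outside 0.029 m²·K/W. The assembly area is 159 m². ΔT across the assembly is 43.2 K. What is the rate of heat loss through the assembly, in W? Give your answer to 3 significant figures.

0.261/0.0383 = 6.815
0.0281/0.0287 = 0.9791
R_total = 0.12 + 0.0421 + 6.815 + 0.9791 + 0.232 + 0.029 = 8.217 m²·K/W
Q = A·ΔT/R = 159 × 43.2 / 8.217 = 835.9 W

836 W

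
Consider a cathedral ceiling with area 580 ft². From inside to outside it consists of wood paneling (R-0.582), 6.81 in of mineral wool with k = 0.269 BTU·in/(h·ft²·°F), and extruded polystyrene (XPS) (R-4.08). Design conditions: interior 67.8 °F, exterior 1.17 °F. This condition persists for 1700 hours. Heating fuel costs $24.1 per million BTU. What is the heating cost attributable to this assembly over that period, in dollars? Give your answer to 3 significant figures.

6.81/0.269 = 25.32
R_total = 0.582 + 25.32 + 4.08 = 29.98 ft²·°F·h/BTU
Q = 580 × (67.8 − 1.17) / 29.98 = 1289 BTU/h
E = 1289 × 1700 = 2192000 BTU
Cost = 2192000/10⁶ × 24.1 = $52.82

52.8 dollars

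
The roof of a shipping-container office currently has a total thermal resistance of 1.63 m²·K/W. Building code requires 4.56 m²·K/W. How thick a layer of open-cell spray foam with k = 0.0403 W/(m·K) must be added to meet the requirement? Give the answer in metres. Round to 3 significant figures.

0.118 m

ΔR = 4.56 − 1.63 = 2.93 m²·K/W
L = ΔR × k = 2.93 × 0.0403 = 0.1181 m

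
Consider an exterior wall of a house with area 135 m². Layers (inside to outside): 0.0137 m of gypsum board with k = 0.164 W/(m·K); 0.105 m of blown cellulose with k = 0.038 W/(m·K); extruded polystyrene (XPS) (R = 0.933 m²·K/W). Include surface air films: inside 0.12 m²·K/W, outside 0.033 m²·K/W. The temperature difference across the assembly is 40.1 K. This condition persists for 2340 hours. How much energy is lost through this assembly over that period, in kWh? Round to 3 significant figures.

3220 kWh

0.0137/0.164 = 0.08354
0.105/0.038 = 2.763
R_total = 0.12 + 0.08354 + 2.763 + 0.933 + 0.033 = 3.933 m²·K/W
Q = 135 × 40.1 / 3.933 = 1377 W
E = 1377 W × 2340 h / 1000 = 3221 kWh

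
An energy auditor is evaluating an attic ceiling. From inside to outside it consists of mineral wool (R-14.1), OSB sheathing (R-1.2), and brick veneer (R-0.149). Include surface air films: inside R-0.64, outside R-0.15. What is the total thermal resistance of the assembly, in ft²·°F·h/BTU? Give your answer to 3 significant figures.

16.2 ft²·°F·h/BTU

R_total = 0.64 + 14.1 + 1.2 + 0.149 + 0.15 = 16.24 ft²·°F·h/BTU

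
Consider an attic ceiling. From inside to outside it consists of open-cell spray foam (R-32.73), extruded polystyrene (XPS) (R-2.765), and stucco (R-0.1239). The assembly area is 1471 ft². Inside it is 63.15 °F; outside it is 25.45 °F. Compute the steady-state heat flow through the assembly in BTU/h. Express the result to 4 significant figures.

1557 BTU/h

R_total = 32.73 + 2.765 + 0.1239 = 35.619 ft²·°F·h/BTU
Q = A·ΔT/R = 1471 × (63.15 − 25.45) / 35.619 = 1556.9 BTU/h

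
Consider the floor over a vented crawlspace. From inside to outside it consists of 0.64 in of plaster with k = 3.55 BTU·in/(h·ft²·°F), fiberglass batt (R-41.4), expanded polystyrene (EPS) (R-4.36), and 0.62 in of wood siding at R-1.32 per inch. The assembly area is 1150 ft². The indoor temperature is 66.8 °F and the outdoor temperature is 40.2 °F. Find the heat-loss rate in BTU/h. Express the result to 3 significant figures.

654 BTU/h

0.64/3.55 = 0.1803
0.62 × 1.32 = 0.8184
R_total = 0.1803 + 41.4 + 4.36 + 0.8184 = 46.76 ft²·°F·h/BTU
Q = A·ΔT/R = 1150 × (66.8 − 40.2) / 46.76 = 654.2 BTU/h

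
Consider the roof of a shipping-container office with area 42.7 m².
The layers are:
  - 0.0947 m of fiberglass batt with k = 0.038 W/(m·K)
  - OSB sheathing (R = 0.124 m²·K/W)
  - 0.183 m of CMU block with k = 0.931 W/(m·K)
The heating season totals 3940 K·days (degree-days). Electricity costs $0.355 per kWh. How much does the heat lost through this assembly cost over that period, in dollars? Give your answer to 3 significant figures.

510 dollars

0.0947/0.038 = 2.492
0.183/0.931 = 0.1966
R_total = 2.492 + 0.124 + 0.1966 = 2.813 m²·K/W
E = A × HDD × 24 / R / 1000 = 42.7 × 3940 × 24 / 2.813 / 1000 = 1436 kWh
Cost = 1436 × 0.355 = $509.6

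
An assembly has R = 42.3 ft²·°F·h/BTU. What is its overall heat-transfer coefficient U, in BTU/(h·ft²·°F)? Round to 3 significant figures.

0.0236 BTU/(h·ft²·°F)

U = 1/R = 1/42.3 = 0.02364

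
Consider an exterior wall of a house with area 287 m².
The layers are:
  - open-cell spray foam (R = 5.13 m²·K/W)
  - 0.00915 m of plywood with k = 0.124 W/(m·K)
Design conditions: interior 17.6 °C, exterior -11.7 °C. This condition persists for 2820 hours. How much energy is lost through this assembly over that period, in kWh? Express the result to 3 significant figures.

0.00915/0.124 = 0.07379
R_total = 5.13 + 0.07379 = 5.204 m²·K/W
Q = 287 × (17.6 − (-11.7)) / 5.204 = 1616 W
E = 1616 W × 2820 h / 1000 = 4557 kWh

4560 kWh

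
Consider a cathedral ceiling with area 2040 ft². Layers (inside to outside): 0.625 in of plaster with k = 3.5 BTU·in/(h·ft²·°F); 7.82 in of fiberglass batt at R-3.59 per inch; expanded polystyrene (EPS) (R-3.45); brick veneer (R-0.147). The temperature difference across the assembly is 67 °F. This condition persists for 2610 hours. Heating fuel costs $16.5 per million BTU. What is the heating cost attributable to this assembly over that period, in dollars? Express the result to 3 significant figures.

0.625/3.5 = 0.1786
7.82 × 3.59 = 28.07
R_total = 0.1786 + 28.07 + 3.45 + 0.147 = 31.85 ft²·°F·h/BTU
Q = 2040 × 67 / 31.85 = 4291 BTU/h
E = 4291 × 2610 = 11200000 BTU
Cost = 11200000/10⁶ × 16.5 = $184.8

185 dollars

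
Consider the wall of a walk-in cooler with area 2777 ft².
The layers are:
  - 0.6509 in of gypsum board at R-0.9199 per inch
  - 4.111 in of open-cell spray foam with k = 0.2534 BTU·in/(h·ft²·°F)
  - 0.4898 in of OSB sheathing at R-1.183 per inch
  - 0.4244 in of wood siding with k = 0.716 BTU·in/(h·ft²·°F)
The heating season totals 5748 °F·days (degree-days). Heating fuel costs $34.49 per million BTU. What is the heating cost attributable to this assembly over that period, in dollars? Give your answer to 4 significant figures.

734.3 dollars

0.6509 × 0.9199 = 0.59876
4.111/0.2534 = 16.223
0.4898 × 1.183 = 0.57943
0.4244/0.716 = 0.59274
R_total = 0.59876 + 16.223 + 0.57943 + 0.59274 = 17.994 ft²·°F·h/BTU
E = A × HDD × 24 / R = 2777 × 5748 × 24 / 17.994 = 21290000 BTU
Cost = 21290000/10⁶ × 34.49 = $734.28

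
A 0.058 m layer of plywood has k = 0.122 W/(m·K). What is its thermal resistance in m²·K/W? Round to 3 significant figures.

0.475 m²·K/W

R = L/k = 0.058/0.122 = 0.4754 m²·K/W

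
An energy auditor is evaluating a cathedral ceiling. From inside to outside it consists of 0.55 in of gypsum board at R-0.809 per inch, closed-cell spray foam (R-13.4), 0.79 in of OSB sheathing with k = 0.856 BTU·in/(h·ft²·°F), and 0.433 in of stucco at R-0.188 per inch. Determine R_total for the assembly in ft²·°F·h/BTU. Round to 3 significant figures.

0.55 × 0.809 = 0.445
0.79/0.856 = 0.9229
0.433 × 0.188 = 0.0814
R_total = 0.445 + 13.4 + 0.9229 + 0.0814 = 14.85 ft²·°F·h/BTU

14.8 ft²·°F·h/BTU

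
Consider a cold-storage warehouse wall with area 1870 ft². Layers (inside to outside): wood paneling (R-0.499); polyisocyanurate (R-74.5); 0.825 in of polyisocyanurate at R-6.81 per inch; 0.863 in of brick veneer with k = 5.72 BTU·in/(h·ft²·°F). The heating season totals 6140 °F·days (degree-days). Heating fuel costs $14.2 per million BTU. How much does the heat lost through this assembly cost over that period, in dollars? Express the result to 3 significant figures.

0.825 × 6.81 = 5.618
0.863/5.72 = 0.1509
R_total = 0.499 + 74.5 + 5.618 + 0.1509 = 80.77 ft²·°F·h/BTU
E = A × HDD × 24 / R = 1870 × 6140 × 24 / 80.77 = 3412000 BTU
Cost = 3412000/10⁶ × 14.2 = $48.45

48.4 dollars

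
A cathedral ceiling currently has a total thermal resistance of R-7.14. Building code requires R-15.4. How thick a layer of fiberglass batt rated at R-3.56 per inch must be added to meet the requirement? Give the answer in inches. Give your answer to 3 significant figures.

ΔR = 15.4 − 7.14 = 8.26 ft²·°F·h/BTU
L = ΔR / (R/in) = 8.26/3.56 = 2.32 in

2.32 in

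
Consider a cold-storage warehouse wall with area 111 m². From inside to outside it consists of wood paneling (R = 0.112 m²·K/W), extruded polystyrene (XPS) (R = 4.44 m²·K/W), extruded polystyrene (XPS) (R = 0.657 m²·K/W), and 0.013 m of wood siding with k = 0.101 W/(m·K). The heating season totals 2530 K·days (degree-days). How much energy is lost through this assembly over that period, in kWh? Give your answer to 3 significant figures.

0.013/0.101 = 0.1287
R_total = 0.112 + 4.44 + 0.657 + 0.1287 = 5.338 m²·K/W
E = A × HDD × 24 / R / 1000 = 111 × 2530 × 24 / 5.338 / 1000 = 1263 kWh

1260 kWh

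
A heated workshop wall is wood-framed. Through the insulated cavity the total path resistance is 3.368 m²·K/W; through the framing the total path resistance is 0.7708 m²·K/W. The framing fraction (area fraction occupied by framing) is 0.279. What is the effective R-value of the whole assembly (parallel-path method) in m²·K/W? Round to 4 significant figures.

U_eff = 0.721/3.368 + 0.279/0.7708 = 0.21407 + 0.36196 = 0.57604
R_eff = 1/U_eff = 1.736 m²·K/W

1.736 m²·K/W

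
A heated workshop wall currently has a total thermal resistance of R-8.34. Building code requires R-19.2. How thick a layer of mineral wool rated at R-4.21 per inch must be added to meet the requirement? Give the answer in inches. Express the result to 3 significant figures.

ΔR = 19.2 − 8.34 = 10.86 ft²·°F·h/BTU
L = ΔR / (R/in) = 10.86/4.21 = 2.58 in

2.58 in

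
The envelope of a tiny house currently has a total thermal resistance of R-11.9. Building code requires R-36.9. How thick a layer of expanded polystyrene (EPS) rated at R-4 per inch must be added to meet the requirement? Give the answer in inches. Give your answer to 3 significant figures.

6.25 in

ΔR = 36.9 − 11.9 = 25 ft²·°F·h/BTU
L = ΔR / (R/in) = 25/4 = 6.25 in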